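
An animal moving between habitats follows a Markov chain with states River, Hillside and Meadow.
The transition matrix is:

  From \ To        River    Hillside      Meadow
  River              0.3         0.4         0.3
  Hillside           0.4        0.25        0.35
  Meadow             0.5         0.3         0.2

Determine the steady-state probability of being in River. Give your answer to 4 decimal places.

0.3898

Let the stationary distribution be π with π = πP and π_1 + π_2 + π_3 = 1.
π_1 = 0.3·π_1 + 0.4·π_2 + 0.5·π_3
π_2 = 0.4·π_1 + 0.25·π_2 + 0.3·π_3
Solving with the normalization constraint gives π = (0.3898, 0.3228, 0.2874).
So the stationary probability of River is 0.3898.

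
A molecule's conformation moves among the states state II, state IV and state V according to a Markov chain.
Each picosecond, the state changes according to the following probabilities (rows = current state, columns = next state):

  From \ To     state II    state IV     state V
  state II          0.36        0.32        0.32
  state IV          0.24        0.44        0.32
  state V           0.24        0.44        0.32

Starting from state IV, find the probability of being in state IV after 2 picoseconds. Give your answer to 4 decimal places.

0.4112

Sum over the intermediate state after 1 picosecond:
P = P(state IV→state II)·P(state II→state IV) + P(state IV→state IV)·P(state IV→state IV) + P(state IV→state V)·P(state V→state IV)
  = 0.24×0.32 + 0.44×0.44 + 0.32×0.44
  = 0.0768 + 0.1936 + 0.1408 = 0.4112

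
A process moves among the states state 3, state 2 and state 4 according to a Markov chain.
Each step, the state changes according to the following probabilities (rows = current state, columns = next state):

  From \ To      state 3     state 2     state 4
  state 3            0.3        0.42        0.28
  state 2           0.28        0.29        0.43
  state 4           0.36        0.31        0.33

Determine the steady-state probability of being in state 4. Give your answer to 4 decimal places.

Let the stationary distribution be π with π = πP and π_1 + π_2 + π_3 = 1.
π_1 = 0.3·π_1 + 0.28·π_2 + 0.36·π_3
π_2 = 0.42·π_1 + 0.29·π_2 + 0.31·π_3
Solving with the normalization constraint gives π = (0.3141, 0.3378, 0.3481).
So the stationary probability of state 4 is 0.3481.

0.3481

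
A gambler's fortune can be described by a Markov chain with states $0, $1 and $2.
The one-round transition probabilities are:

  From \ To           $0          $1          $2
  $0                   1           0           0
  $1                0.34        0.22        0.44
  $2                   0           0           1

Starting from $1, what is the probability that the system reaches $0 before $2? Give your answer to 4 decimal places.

0.4359

Let h(s) be the probability of absorption at $0 starting from transient state s. Then h($0) = 1 and h($2) = 0. By first-step analysis:
h($1) = 0.34·1 + 0.22·h($1) + 0.44·0
Solving: h($1) = 0.4359.
Starting from $1, the probability is 0.4359.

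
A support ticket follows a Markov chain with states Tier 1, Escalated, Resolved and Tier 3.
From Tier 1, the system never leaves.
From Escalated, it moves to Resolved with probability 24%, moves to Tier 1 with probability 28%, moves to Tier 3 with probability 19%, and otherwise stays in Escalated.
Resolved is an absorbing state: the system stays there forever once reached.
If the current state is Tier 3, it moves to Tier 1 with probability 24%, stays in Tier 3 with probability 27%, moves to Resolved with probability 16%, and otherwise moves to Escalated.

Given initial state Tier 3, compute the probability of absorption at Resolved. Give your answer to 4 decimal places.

0.4232

Let h(s) be the probability of absorption at Resolved starting from transient state s. Then h(Resolved) = 1 and h(Tier 1) = 0. By first-step analysis:
h(Escalated) = 0.28·0 + 0.29·h(Escalated) + 0.24·1 + 0.19·h(Tier 3)
h(Tier 3) = 0.24·0 + 0.33·h(Escalated) + 0.16·1 + 0.27·h(Tier 3)
Solving: h(Escalated) = 0.4513, h(Tier 3) = 0.4232.
Starting from Tier 3, the probability is 0.4232.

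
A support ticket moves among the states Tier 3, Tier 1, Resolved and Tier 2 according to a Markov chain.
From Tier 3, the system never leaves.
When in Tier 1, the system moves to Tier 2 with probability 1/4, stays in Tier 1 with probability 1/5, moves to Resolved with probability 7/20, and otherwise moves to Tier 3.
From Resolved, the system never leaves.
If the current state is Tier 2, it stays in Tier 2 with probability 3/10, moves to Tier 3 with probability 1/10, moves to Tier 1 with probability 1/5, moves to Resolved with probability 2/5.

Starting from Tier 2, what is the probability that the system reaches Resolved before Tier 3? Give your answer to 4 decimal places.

Let h(s) be the probability of absorption at Resolved starting from transient state s. Then h(Resolved) = 1 and h(Tier 3) = 0. By first-step analysis:
h(Tier 1) = 0.2·0 + 0.2·h(Tier 1) + 0.35·1 + 0.25·h(Tier 2)
h(Tier 2) = 0.1·0 + 0.2·h(Tier 1) + 0.4·1 + 0.3·h(Tier 2)
Solving: h(Tier 1) = 0.6765, h(Tier 2) = 0.7647.
Starting from Tier 2, the probability is 0.7647.

0.7647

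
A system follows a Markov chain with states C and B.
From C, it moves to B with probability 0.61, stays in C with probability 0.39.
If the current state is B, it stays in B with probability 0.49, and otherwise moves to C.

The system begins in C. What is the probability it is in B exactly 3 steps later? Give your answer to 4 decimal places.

0.5456

Propagate the distribution vector 3 steps from C.
After 0 steps: (1.0000, 0.0000)
After 1 step: (0.3900, 0.6100)
After 2 steps: (0.4632, 0.5368)
After 3 steps: (0.4544, 0.5456)
P(in B after 3 steps) = 0.5456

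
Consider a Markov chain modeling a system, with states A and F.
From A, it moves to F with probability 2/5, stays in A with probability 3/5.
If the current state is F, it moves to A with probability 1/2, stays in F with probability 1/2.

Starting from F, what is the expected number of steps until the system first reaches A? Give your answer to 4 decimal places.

2.0000

Let t(s) be the expected number of steps to first reach A from state s, with t(A) = 0. Conditioning on the first step:
t(F) = 1 + 0.5·t(F)
Solving: t(F) = 2.0000.
Expected steps from F to A: 2.0000.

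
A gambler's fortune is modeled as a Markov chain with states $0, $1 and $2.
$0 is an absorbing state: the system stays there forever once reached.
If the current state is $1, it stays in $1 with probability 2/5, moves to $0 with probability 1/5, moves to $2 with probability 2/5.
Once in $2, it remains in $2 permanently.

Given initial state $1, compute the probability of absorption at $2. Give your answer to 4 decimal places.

0.6667

Let h(s) be the probability of absorption at $2 starting from transient state s. Then h($2) = 1 and h($0) = 0. By first-step analysis:
h($1) = 0.2·0 + 0.4·h($1) + 0.4·1
Solving: h($1) = 0.6667.
Starting from $1, the probability is 0.6667.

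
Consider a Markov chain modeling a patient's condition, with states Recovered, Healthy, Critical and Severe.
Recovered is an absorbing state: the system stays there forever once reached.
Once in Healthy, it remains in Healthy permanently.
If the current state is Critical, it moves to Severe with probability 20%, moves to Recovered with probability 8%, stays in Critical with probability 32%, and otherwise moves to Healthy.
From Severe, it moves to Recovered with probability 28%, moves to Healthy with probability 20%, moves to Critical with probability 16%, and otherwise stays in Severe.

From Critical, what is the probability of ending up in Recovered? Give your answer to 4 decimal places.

0.2659

Let h(s) be the probability of absorption at Recovered starting from transient state s. Then h(Recovered) = 1 and h(Healthy) = 0. By first-step analysis:
h(Critical) = 0.08·1 + 0.4·0 + 0.32·h(Critical) + 0.2·h(Severe)
h(Severe) = 0.28·1 + 0.2·0 + 0.16·h(Critical) + 0.36·h(Severe)
Solving: h(Critical) = 0.2659, h(Severe) = 0.5040.
Starting from Critical, the probability is 0.2659.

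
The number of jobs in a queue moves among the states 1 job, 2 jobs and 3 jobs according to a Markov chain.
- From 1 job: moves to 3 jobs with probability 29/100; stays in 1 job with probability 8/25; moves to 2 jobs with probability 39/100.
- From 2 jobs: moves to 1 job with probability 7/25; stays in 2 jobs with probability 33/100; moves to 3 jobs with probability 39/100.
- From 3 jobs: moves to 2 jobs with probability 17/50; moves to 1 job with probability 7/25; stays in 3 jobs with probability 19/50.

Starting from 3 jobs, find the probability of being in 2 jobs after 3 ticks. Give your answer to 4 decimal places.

Propagate the distribution vector 3 ticks from 3 jobs.
After 0 ticks: (0.0000, 0.0000, 1.0000)
After 1 tick: (0.2800, 0.3400, 0.3800)
After 2 ticks: (0.2912, 0.3506, 0.3582)
After 3 ticks: (0.2916, 0.3511, 0.3573)
P(in 2 jobs after 3 ticks) = 0.3511

0.3511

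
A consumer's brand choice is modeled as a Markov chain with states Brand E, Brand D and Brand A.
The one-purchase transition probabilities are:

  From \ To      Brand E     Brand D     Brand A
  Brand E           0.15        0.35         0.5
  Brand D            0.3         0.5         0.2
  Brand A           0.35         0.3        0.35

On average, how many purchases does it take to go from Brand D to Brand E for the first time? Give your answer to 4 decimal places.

Let t(s) be the expected number of purchases to first reach Brand E from state s, with t(Brand E) = 0. Conditioning on the first purchase:
t(Brand D) = 1 + 0.5·t(Brand D) + 0.2·t(Brand A)
t(Brand A) = 1 + 0.3·t(Brand D) + 0.35·t(Brand A)
Solving: t(Brand D) = 3.2075, t(Brand A) = 3.0189.
Expected purchases from Brand D to Brand E: 3.2075.

3.2075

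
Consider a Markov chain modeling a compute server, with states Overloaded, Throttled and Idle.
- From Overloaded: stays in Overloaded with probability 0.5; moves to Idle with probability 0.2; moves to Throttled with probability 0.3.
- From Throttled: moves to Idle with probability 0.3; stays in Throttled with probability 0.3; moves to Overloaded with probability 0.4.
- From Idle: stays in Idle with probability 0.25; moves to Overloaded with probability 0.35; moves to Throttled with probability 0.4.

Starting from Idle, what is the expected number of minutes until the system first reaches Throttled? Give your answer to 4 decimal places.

2.7869

Let t(s) be the expected number of minutes to first reach Throttled from state s, with t(Throttled) = 0. Conditioning on the first minute:
t(Overloaded) = 1 + 0.5·t(Overloaded) + 0.2·t(Idle)
t(Idle) = 1 + 0.35·t(Overloaded) + 0.25·t(Idle)
Solving: t(Overloaded) = 3.1148, t(Idle) = 2.7869.
Expected minutes from Idle to Throttled: 2.7869.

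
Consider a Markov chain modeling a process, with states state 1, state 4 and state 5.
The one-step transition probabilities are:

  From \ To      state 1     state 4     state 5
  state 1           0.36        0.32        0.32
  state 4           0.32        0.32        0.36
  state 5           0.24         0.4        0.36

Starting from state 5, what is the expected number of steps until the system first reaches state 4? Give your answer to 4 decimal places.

Let t(s) be the expected number of steps to first reach state 4 from state s, with t(state 4) = 0. Conditioning on the first step:
t(state 1) = 1 + 0.36·t(state 1) + 0.32·t(state 5)
t(state 5) = 1 + 0.24·t(state 1) + 0.36·t(state 5)
Solving: t(state 1) = 2.8846, t(state 5) = 2.6442.
Expected steps from state 5 to state 4: 2.6442.

2.6442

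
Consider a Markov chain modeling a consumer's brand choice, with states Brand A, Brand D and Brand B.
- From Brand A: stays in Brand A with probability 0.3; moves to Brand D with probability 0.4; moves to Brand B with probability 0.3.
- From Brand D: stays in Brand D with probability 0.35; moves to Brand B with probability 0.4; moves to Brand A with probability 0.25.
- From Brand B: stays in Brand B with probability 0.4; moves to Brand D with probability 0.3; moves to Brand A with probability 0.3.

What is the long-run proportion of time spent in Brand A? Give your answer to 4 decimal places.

Let the stationary distribution be π with π = πP and π_1 + π_2 + π_3 = 1.
π_1 = 0.3·π_1 + 0.25·π_2 + 0.3·π_3
π_2 = 0.4·π_1 + 0.35·π_2 + 0.3·π_3
Solving with the normalization constraint gives π = (0.2827, 0.3455, 0.3717).
So the stationary probability of Brand A is 0.2827.

0.2827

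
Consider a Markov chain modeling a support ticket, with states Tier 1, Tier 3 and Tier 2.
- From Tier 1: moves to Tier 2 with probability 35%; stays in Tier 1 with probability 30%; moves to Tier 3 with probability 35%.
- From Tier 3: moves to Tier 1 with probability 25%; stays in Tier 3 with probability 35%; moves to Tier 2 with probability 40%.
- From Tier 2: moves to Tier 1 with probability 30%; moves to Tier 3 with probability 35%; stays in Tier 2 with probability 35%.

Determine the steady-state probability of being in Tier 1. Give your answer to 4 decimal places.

Let the stationary distribution be π with π = πP and π_1 + π_2 + π_3 = 1.
π_1 = 0.3·π_1 + 0.25·π_2 + 0.3·π_3
π_2 = 0.35·π_1 + 0.35·π_2 + 0.35·π_3
Solving with the normalization constraint gives π = (0.2825, 0.3500, 0.3675).
So the stationary probability of Tier 1 is 0.2825.

0.2825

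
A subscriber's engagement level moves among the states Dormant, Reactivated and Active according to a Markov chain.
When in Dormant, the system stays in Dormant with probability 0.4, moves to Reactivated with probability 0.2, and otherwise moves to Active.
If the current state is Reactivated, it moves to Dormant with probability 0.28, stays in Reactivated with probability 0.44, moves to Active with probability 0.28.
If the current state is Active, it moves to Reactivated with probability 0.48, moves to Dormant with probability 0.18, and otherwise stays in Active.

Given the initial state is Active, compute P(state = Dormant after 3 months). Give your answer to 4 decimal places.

Propagate the distribution vector 3 months from Active.
After 0 months: (0.0000, 0.0000, 1.0000)
After 1 month: (0.1800, 0.4800, 0.3400)
After 2 months: (0.2676, 0.4104, 0.3220)
After 3 months: (0.2799, 0.3887, 0.3314)
P(in Dormant after 3 months) = 0.2799

0.2799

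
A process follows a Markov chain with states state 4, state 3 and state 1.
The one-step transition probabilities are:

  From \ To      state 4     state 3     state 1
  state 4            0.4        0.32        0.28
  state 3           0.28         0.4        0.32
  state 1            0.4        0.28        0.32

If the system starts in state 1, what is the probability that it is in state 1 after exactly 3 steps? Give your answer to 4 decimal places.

Propagate the distribution vector 3 steps from state 1.
After 0 steps: (0.0000, 0.0000, 1.0000)
After 1 step: (0.4000, 0.2800, 0.3200)
After 2 steps: (0.3664, 0.3296, 0.3040)
After 3 steps: (0.3604, 0.3342, 0.3053)
P(in state 1 after 3 steps) = 0.3053

0.3053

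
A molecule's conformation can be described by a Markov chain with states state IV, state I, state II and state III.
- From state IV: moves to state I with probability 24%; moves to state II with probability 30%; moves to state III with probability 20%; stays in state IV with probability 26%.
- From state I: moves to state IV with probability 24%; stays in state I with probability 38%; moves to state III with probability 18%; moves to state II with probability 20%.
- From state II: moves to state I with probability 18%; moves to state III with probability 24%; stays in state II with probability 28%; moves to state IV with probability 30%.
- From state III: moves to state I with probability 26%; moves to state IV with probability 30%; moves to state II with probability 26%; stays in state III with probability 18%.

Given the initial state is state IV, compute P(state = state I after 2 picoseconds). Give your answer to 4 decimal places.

0.2596

Propagate the distribution vector 2 picoseconds from state IV.
After 0 picoseconds: (1.0000, 0.0000, 0.0000, 0.0000)
After 1 picosecond: (0.2600, 0.2400, 0.3000, 0.2000)
After 2 picoseconds: (0.2752, 0.2596, 0.2620, 0.2032)
P(in state I after 2 picoseconds) = 0.2596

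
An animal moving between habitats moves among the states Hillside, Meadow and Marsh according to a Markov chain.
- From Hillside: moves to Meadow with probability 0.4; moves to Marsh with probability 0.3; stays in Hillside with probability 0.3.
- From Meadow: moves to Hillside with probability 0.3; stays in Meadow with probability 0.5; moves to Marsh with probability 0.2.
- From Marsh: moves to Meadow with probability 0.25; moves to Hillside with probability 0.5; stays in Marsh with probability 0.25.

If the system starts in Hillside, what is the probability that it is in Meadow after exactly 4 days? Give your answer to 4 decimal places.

0.4030

Propagate the distribution vector 4 days from Hillside.
After 0 days: (1.0000, 0.0000, 0.0000)
After 1 day: (0.3000, 0.4000, 0.3000)
After 2 days: (0.3600, 0.3950, 0.2450)
After 3 days: (0.3490, 0.4028, 0.2483)
After 4 days: (0.3497, 0.4030, 0.2473)
P(in Meadow after 4 days) = 0.4030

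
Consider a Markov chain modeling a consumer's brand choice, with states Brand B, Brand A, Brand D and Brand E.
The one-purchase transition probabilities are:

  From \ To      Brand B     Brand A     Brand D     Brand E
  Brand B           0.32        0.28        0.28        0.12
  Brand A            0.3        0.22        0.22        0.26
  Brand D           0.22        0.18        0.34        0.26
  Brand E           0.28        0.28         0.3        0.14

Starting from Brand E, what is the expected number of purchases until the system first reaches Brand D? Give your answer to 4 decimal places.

Let t(s) be the expected number of purchases to first reach Brand D from state s, with t(Brand D) = 0. Conditioning on the first purchase:
t(Brand B) = 1 + 0.32·t(Brand B) + 0.28·t(Brand A) + 0.12·t(Brand E)
t(Brand A) = 1 + 0.3·t(Brand B) + 0.22·t(Brand A) + 0.26·t(Brand E)
t(Brand E) = 1 + 0.28·t(Brand B) + 0.28·t(Brand A) + 0.14·t(Brand E)
Solving: t(Brand B) = 3.7404, t(Brand A) = 3.9420, t(Brand E) = 3.6640.
Expected purchases from Brand E to Brand D: 3.6640.

3.6640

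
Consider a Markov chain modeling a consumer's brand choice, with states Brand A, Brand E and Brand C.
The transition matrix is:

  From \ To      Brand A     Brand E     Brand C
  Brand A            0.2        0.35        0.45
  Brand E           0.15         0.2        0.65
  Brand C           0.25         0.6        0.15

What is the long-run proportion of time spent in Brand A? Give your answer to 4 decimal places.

0.2007

Let the stationary distribution be π with π = πP and π_1 + π_2 + π_3 = 1.
π_1 = 0.2·π_1 + 0.15·π_2 + 0.25·π_3
π_2 = 0.35·π_1 + 0.2·π_2 + 0.6·π_3
Solving with the normalization constraint gives π = (0.2007, 0.3927, 0.4066).
So the stationary probability of Brand A is 0.2007.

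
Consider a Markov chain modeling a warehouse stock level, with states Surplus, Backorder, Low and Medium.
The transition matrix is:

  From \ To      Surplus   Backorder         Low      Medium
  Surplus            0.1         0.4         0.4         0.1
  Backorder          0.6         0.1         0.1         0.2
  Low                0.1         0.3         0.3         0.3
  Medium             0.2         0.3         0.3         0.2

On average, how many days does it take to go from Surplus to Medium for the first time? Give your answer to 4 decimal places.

5.3846

Let t(s) be the expected number of days to first reach Medium from state s, with t(Medium) = 0. Conditioning on the first day:
t(Surplus) = 1 + 0.1·t(Surplus) + 0.4·t(Backorder) + 0.4·t(Low)
t(Backorder) = 1 + 0.6·t(Surplus) + 0.1·t(Backorder) + 0.1·t(Low)
t(Low) = 1 + 0.1·t(Surplus) + 0.3·t(Backorder) + 0.3·t(Low)
Solving: t(Surplus) = 5.3846, t(Backorder) = 5.1923, t(Low) = 4.4231.
Expected days from Surplus to Medium: 5.3846.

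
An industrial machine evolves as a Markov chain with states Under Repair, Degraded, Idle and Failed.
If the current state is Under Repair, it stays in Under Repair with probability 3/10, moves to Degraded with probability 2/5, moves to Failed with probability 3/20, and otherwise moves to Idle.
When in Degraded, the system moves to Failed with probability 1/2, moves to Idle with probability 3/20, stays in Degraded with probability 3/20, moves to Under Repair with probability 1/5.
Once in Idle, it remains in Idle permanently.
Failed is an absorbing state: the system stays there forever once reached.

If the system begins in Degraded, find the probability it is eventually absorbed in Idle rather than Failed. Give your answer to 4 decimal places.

0.2621

Let h(s) be the probability of absorption at Idle starting from transient state s. Then h(Idle) = 1 and h(Failed) = 0. By first-step analysis:
h(Under Repair) = 0.3·h(Under Repair) + 0.4·h(Degraded) + 0.15·1 + 0.15·0
h(Degraded) = 0.2·h(Under Repair) + 0.15·h(Degraded) + 0.15·1 + 0.5·0
Solving: h(Under Repair) = 0.3641, h(Degraded) = 0.2621.
Starting from Degraded, the probability is 0.2621.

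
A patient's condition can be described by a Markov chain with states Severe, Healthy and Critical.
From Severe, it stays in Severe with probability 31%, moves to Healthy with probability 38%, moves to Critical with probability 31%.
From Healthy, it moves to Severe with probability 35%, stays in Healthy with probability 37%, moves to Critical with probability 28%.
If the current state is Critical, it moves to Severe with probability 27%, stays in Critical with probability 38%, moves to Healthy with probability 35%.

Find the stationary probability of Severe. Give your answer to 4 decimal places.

0.3118

Let the stationary distribution be π with π = πP and π_1 + π_2 + π_3 = 1.
π_1 = 0.31·π_1 + 0.35·π_2 + 0.27·π_3
π_2 = 0.38·π_1 + 0.37·π_2 + 0.35·π_3
Solving with the normalization constraint gives π = (0.3118, 0.3667, 0.3215).
So the stationary probability of Severe is 0.3118.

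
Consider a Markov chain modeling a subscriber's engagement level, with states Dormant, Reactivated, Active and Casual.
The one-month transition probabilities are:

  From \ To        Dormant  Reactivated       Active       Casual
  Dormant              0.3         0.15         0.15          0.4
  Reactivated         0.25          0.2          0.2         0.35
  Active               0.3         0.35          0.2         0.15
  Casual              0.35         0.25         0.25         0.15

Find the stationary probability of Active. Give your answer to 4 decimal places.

0.1985

Let the stationary distribution be π with π = πP and π_1 + π_2 + π_3 + π_4 = 1.
π_1 = 0.3·π_1 + 0.25·π_2 + 0.3·π_3 + 0.35·π_4
π_2 = 0.15·π_1 + 0.2·π_2 + 0.35·π_3 + 0.25·π_4
π_3 = 0.15·π_1 + 0.2·π_2 + 0.2·π_3 + 0.25·π_4
Solving with the normalization constraint gives π = (0.3021, 0.2282, 0.1985, 0.2712).
So the stationary probability of Active is 0.1985.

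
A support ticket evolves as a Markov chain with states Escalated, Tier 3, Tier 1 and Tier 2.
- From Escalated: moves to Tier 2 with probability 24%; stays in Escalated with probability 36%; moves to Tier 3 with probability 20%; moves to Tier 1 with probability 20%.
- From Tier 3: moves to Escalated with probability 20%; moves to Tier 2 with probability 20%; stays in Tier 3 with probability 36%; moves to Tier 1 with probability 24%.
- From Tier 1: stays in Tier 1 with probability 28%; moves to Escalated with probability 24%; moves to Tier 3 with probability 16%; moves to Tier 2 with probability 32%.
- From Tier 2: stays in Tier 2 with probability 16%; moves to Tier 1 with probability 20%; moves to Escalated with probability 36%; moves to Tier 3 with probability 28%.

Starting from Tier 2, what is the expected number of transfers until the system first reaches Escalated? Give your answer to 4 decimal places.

Let t(s) be the expected number of transfers to first reach Escalated from state s, with t(Escalated) = 0. Conditioning on the first transfer:
t(Tier 3) = 1 + 0.36·t(Tier 3) + 0.24·t(Tier 1) + 0.2·t(Tier 2)
t(Tier 1) = 1 + 0.16·t(Tier 3) + 0.28·t(Tier 1) + 0.32·t(Tier 2)
t(Tier 2) = 1 + 0.28·t(Tier 3) + 0.2·t(Tier 1) + 0.16·t(Tier 2)
Solving: t(Tier 3) = 4.0842, t(Tier 1) = 3.8366, t(Tier 2) = 3.4653.
Expected transfers from Tier 2 to Escalated: 3.4653.

3.4653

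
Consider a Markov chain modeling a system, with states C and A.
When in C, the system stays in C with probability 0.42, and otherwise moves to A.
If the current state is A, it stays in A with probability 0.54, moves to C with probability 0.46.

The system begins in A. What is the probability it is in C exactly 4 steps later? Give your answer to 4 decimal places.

Propagate the distribution vector 4 steps from A.
After 0 steps: (0.0000, 1.0000)
After 1 step: (0.4600, 0.5400)
After 2 steps: (0.4416, 0.5584)
After 3 steps: (0.4423, 0.5577)
After 4 steps: (0.4423, 0.5577)
P(in C after 4 steps) = 0.4423

0.4423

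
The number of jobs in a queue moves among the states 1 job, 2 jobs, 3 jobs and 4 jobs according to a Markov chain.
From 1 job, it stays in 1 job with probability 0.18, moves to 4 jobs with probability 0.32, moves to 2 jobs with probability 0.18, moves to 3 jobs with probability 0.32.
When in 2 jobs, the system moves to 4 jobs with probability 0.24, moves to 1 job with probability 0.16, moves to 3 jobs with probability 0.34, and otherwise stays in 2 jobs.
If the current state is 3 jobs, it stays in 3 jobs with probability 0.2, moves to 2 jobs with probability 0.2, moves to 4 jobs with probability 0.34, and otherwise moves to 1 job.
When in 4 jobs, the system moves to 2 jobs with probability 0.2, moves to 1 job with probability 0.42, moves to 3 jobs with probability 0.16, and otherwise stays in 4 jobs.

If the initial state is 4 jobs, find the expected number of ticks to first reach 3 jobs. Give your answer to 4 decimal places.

4.0911

Let t(s) be the expected number of ticks to first reach 3 jobs from state s, with t(3 jobs) = 0. Conditioning on the first tick:
t(1 job) = 1 + 0.18·t(1 job) + 0.18·t(2 jobs) + 0.32·t(4 jobs)
t(2 jobs) = 1 + 0.16·t(1 job) + 0.26·t(2 jobs) + 0.24·t(4 jobs)
t(4 jobs) = 1 + 0.42·t(1 job) + 0.2·t(2 jobs) + 0.22·t(4 jobs)
Solving: t(1 job) = 3.5735, t(2 jobs) = 3.4509, t(4 jobs) = 4.0911.
Expected ticks from 4 jobs to 3 jobs: 4.0911.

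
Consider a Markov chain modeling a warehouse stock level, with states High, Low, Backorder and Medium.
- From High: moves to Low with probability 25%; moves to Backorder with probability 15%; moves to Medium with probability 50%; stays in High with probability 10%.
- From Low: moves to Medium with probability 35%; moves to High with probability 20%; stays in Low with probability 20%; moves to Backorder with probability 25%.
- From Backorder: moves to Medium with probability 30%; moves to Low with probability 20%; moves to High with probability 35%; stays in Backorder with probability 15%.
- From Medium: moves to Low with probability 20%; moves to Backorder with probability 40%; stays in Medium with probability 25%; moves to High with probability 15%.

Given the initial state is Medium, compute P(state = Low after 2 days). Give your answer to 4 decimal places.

Propagate the distribution vector 2 days from Medium.
After 0 days: (0.0000, 0.0000, 0.0000, 1.0000)
After 1 day: (0.1500, 0.2000, 0.4000, 0.2500)
After 2 days: (0.2325, 0.2075, 0.2325, 0.3275)
P(in Low after 2 days) = 0.2075

0.2075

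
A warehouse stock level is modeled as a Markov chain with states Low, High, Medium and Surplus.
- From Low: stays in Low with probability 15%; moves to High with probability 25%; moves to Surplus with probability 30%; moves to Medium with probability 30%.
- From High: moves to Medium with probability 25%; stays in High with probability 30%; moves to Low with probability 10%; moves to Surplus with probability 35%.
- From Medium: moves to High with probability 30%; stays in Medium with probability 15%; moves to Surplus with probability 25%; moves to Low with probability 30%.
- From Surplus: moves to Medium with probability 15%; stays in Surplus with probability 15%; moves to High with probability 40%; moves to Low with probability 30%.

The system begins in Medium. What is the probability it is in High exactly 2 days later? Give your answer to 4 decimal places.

Propagate the distribution vector 2 days from Medium.
After 0 days: (0.0000, 0.0000, 1.0000, 0.0000)
After 1 day: (0.3000, 0.3000, 0.1500, 0.2500)
After 2 days: (0.1950, 0.3100, 0.2250, 0.2700)
P(in High after 2 days) = 0.3100

0.3100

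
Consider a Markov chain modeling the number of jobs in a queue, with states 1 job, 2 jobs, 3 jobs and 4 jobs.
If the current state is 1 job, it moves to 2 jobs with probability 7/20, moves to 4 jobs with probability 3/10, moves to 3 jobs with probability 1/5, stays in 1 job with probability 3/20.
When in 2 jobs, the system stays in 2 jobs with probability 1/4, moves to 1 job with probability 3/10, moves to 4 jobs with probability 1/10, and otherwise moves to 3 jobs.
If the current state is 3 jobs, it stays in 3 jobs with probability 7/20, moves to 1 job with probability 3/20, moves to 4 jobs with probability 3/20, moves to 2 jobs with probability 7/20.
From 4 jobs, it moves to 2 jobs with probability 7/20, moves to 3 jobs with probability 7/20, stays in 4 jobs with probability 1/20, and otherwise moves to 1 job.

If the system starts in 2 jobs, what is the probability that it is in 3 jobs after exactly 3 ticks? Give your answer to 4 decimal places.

Propagate the distribution vector 3 ticks from 2 jobs.
After 0 ticks: (0.0000, 1.0000, 0.0000, 0.0000)
After 1 tick: (0.3000, 0.2500, 0.3500, 0.1000)
After 2 ticks: (0.1975, 0.3250, 0.3050, 0.1725)
After 3 ticks: (0.2160, 0.3175, 0.3204, 0.1461)
P(in 3 jobs after 3 ticks) = 0.3204

0.3204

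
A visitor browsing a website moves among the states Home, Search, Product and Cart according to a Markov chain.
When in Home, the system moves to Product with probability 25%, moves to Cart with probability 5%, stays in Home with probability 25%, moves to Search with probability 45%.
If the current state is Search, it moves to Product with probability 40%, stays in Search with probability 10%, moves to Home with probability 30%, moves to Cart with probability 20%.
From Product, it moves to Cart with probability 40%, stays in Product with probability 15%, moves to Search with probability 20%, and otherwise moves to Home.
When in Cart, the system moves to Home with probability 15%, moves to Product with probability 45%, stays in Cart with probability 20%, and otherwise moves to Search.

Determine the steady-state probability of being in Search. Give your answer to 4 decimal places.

Let the stationary distribution be π with π = πP and π_1 + π_2 + π_3 + π_4 = 1.
π_1 = 0.25·π_1 + 0.3·π_2 + 0.25·π_3 + 0.15·π_4
π_2 = 0.45·π_1 + 0.1·π_2 + 0.2·π_3 + 0.2·π_4
π_3 = 0.25·π_1 + 0.4·π_2 + 0.15·π_3 + 0.45·π_4
Solving with the normalization constraint gives π = (0.2394, 0.2362, 0.3002, 0.2241).
So the stationary probability of Search is 0.2362.

0.2362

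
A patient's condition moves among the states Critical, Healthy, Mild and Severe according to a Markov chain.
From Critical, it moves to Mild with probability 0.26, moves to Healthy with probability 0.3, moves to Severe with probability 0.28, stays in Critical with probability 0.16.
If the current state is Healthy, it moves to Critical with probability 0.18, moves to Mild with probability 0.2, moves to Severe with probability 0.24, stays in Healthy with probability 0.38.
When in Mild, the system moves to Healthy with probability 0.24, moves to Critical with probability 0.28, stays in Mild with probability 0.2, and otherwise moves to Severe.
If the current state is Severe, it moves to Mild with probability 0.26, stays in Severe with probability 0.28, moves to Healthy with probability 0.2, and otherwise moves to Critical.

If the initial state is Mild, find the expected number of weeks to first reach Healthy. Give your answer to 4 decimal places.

4.1068

Let t(s) be the expected number of weeks to first reach Healthy from state s, with t(Healthy) = 0. Conditioning on the first week:
t(Critical) = 1 + 0.16·t(Critical) + 0.26·t(Mild) + 0.28·t(Severe)
t(Mild) = 1 + 0.28·t(Critical) + 0.2·t(Mild) + 0.28·t(Severe)
t(Severe) = 1 + 0.26·t(Critical) + 0.26·t(Mild) + 0.28·t(Severe)
Solving: t(Critical) = 3.8868, t(Mild) = 4.1068, t(Severe) = 4.2754.
Expected weeks from Mild to Healthy: 4.1068.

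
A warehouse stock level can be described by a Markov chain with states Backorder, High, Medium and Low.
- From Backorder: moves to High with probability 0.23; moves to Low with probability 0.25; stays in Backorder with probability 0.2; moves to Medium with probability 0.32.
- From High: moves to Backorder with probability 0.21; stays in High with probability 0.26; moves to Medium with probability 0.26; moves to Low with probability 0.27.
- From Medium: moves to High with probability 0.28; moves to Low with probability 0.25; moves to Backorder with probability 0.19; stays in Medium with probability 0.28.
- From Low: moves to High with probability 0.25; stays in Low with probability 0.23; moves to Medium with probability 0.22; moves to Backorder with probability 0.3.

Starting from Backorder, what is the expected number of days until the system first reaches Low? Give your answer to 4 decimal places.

3.9209

Let t(s) be the expected number of days to first reach Low from state s, with t(Low) = 0. Conditioning on the first day:
t(Backorder) = 1 + 0.2·t(Backorder) + 0.23·t(High) + 0.32·t(Medium)
t(High) = 1 + 0.21·t(Backorder) + 0.26·t(High) + 0.26·t(Medium)
t(Medium) = 1 + 0.19·t(Backorder) + 0.28·t(High) + 0.28·t(Medium)
Solving: t(Backorder) = 3.9209, t(High) = 3.8403, t(Medium) = 3.9170.
Expected days from Backorder to Low: 3.9209.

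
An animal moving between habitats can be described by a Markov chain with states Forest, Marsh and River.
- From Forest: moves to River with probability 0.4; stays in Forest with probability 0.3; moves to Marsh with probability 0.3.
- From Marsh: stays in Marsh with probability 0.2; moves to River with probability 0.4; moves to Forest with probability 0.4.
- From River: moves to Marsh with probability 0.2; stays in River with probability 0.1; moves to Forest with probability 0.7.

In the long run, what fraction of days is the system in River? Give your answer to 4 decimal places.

Let the stationary distribution be π with π = πP and π_1 + π_2 + π_3 = 1.
π_1 = 0.3·π_1 + 0.4·π_2 + 0.7·π_3
π_2 = 0.3·π_1 + 0.2·π_2 + 0.2·π_3
Solving with the normalization constraint gives π = (0.4476, 0.2448, 0.3077).
So the stationary probability of River is 0.3077.

0.3077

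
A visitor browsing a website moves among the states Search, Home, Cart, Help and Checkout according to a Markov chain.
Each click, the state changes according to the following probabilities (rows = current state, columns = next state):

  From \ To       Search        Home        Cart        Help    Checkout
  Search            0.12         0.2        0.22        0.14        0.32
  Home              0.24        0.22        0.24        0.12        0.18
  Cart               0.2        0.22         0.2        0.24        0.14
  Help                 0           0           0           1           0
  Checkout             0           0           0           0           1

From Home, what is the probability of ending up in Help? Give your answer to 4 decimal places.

0.4310

Let h(s) be the probability of absorption at Help starting from transient state s. Then h(Help) = 1 and h(Checkout) = 0. By first-step analysis:
h(Search) = 0.12·h(Search) + 0.2·h(Home) + 0.22·h(Cart) + 0.14·1 + 0.32·0
h(Home) = 0.24·h(Search) + 0.22·h(Home) + 0.24·h(Cart) + 0.12·1 + 0.18·0
h(Cart) = 0.2·h(Search) + 0.22·h(Home) + 0.2·h(Cart) + 0.24·1 + 0.14·0
Solving: h(Search) = 0.3858, h(Home) = 0.4310, h(Cart) = 0.5150.
Starting from Home, the probability is 0.4310.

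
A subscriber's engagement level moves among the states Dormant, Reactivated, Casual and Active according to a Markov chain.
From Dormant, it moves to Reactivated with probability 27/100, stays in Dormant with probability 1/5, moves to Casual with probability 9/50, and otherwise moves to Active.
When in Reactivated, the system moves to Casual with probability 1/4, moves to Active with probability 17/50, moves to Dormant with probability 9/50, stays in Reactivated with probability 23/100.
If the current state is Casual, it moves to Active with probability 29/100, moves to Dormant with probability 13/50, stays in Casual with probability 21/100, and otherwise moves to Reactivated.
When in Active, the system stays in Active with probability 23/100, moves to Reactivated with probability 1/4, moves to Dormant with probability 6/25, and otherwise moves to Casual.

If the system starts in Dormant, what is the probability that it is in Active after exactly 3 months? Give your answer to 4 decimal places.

0.2978

Propagate the distribution vector 3 months from Dormant.
After 0 months: (1.0000, 0.0000, 0.0000, 0.0000)
After 1 month: (0.2000, 0.2700, 0.1800, 0.3500)
After 2 months: (0.2194, 0.2468, 0.2393, 0.2945)
After 3 months: (0.2212, 0.2471, 0.2339, 0.2978)
P(in Active after 3 months) = 0.2978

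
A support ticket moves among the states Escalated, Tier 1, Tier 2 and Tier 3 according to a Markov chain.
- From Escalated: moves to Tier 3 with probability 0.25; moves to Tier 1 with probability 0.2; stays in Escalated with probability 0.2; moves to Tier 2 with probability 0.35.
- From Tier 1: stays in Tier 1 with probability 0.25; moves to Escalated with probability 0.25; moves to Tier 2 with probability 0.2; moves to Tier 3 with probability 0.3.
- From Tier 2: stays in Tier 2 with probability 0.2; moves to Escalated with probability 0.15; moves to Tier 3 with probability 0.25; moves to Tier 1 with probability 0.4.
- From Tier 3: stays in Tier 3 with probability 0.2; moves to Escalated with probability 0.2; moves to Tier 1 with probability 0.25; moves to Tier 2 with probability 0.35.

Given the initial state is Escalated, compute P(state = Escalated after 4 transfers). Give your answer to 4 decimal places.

Propagate the distribution vector 4 transfers from Escalated.
After 0 transfers: (1.0000, 0.0000, 0.0000, 0.0000)
After 1 transfer: (0.2000, 0.2000, 0.3500, 0.2500)
After 2 transfers: (0.1925, 0.2925, 0.2675, 0.2475)
After 3 transfers: (0.2013, 0.2805, 0.2660, 0.2523)
After 4 transfers: (0.2007, 0.2798, 0.2680, 0.2514)
P(in Escalated after 4 transfers) = 0.2007

0.2007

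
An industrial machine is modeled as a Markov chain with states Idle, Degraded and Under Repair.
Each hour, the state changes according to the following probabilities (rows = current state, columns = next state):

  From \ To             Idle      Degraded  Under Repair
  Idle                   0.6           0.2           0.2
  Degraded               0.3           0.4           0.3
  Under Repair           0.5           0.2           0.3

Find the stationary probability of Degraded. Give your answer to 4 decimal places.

0.2500

Let the stationary distribution be π with π = πP and π_1 + π_2 + π_3 = 1.
π_1 = 0.6·π_1 + 0.3·π_2 + 0.5·π_3
π_2 = 0.2·π_1 + 0.4·π_2 + 0.2·π_3
Solving with the normalization constraint gives π = (0.5000, 0.2500, 0.2500).
So the stationary probability of Degraded is 0.2500.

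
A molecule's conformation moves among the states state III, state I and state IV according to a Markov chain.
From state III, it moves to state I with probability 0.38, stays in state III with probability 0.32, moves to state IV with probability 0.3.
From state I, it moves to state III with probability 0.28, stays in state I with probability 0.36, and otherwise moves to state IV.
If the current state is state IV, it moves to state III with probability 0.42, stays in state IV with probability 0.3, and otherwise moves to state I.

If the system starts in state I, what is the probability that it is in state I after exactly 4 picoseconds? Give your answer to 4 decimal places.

Propagate the distribution vector 4 picoseconds from state I.
After 0 picoseconds: (0.0000, 1.0000, 0.0000)
After 1 picosecond: (0.2800, 0.3600, 0.3600)
After 2 picoseconds: (0.3416, 0.3368, 0.3216)
After 3 picoseconds: (0.3387, 0.3411, 0.3202)
After 4 picoseconds: (0.3384, 0.3412, 0.3205)
P(in state I after 4 picoseconds) = 0.3412

0.3412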